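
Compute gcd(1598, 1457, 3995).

1598 = 2 × 17 × 47
1457 = 31 × 47
3995 = 5 × 17 × 47
gcd(1598, 1457, 3995) = 47.

47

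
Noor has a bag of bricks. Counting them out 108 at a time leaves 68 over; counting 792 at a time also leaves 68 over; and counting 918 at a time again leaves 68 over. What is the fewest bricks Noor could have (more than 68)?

N − 68 must be a common multiple of 108, 792, and 918.
108 = 2^2 × 3^3
792 = 2^3 × 3^2 × 11
918 = 2 × 3^3 × 17
LCM(108, 792, 918) = 2^3 × 3^3 × 11 × 17 = 40392.
Smallest N > 68 is LCM + 68 = 40392 + 68 = 40460.

40460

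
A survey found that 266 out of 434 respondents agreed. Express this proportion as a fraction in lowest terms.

19/31

266 = 2 × 7 × 19
434 = 2 × 7 × 31
gcd(266, 434) = 2 × 7 = 14.
Divide numerator and denominator by 14: 266/434 = 19/31.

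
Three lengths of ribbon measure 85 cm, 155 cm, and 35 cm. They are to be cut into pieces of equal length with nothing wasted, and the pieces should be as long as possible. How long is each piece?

Each piece length must divide every original length, so the longest possible is gcd(85, 155, 35).
85 = 5 × 17
155 = 5 × 31
35 = 5 × 7
gcd(85, 155, 35) = 5.

5 cm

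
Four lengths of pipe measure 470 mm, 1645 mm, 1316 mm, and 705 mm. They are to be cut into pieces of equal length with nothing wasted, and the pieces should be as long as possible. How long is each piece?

47 mm

Each piece length must divide every original length, so the longest possible is gcd(470, 1645, 1316, 705).
470 = 2 × 5 × 47
1645 = 5 × 7 × 47
1316 = 2^2 × 7 × 47
705 = 3 × 5 × 47
gcd(470, 1645, 1316, 705) = 47.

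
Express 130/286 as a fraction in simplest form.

130 = 2 × 5 × 13
286 = 2 × 11 × 13
gcd(130, 286) = 2 × 13 = 26.
Divide numerator and denominator by 26: 130/286 = 5/11.

5/11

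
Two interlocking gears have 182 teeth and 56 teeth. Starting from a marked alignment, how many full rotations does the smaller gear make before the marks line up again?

They are all back at their starting positions together after one LCM of the periods.
182 = 2 × 7 × 13
56 = 2^3 × 7
LCM(182, 56) = 2^3 × 7 × 13 = 728.
Rotations for period 56: 728 / 56 = 13.

13 rotations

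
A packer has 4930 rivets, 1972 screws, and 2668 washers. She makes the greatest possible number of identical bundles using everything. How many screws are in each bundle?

Number of bundles = gcd(4930, 1972, 2668).
4930 = 2 × 5 × 17 × 29
1972 = 2^2 × 17 × 29
2668 = 2^2 × 23 × 29
gcd(4930, 1972, 2668) = 2 × 29 = 58.
screws per bundle = 1972 / 58 = 34.

34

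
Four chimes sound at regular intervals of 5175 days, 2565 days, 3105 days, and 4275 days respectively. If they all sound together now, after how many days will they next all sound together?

The first simultaneous occurrence is after LCM of the individual periods.
5175 = 3^2 × 5^2 × 23
2565 = 3^3 × 5 × 19
3105 = 3^3 × 5 × 23
4275 = 3^2 × 5^2 × 19
LCM(5175, 2565, 3105, 4275) = 3^3 × 5^2 × 19 × 23 = 294975.

294975 days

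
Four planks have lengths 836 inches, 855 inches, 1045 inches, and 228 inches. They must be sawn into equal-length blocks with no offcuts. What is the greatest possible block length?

19 inches

This is the greatest common divisor of 836, 855, 1045, and 228.
836 = 2^2 × 11 × 19
855 = 3^2 × 5 × 19
1045 = 5 × 11 × 19
228 = 2^2 × 3 × 19
gcd(836, 855, 1045, 228) = 19.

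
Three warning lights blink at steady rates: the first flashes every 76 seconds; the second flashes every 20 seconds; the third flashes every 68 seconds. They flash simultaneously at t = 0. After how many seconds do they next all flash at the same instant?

6460 seconds

They coincide at every common multiple of the periods; the first is the LCM.
76 = 2^2 × 19
20 = 2^2 × 5
68 = 2^2 × 17
LCM(76, 20, 68) = 2^2 × 5 × 17 × 19 = 6460.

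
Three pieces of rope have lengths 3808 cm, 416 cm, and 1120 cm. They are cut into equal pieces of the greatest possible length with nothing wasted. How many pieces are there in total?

Piece length = gcd(3808, 416, 1120).
3808 = 2^5 × 7 × 17
416 = 2^5 × 13
1120 = 2^5 × 5 × 7
gcd(3808, 416, 1120) = 2^5 = 32.
Total pieces = 3808/32 + 416/32 + 1120/32 = 119 + 13 + 35 = 167.

167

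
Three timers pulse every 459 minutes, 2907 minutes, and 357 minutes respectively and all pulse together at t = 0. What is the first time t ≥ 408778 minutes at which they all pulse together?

427329 minutes

Joint pulses occur at multiples of LCM(459, 2907, 357).
459 = 3^3 × 17
2907 = 3^2 × 17 × 19
357 = 3 × 7 × 17
LCM(459, 2907, 357) = 3^3 × 7 × 17 × 19 = 61047.
Smallest multiple of 61047 that is ≥ 408778: ⌈408778/61047⌉ × 61047 = 7 × 61047 = 427329.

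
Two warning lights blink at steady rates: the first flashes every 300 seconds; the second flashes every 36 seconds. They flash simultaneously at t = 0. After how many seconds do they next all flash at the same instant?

900 seconds

The first simultaneous occurrence is after LCM of the individual periods.
300 = 2^2 × 3 × 5^2
36 = 2^2 × 3^2
LCM(300, 36) = 2^2 × 3^2 × 5^2 = 900.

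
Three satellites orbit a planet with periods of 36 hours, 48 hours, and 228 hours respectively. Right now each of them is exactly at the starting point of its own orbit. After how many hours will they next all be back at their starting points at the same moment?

2736 hours

The first simultaneous occurrence is after LCM of the individual periods.
36 = 2^2 × 3^2
48 = 2^4 × 3
228 = 2^2 × 3 × 19
LCM(36, 48, 228) = 2^4 × 3^2 × 19 = 2736.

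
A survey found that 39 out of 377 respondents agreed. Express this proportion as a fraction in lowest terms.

3/29

39 = 3 × 13
377 = 13 × 29
gcd(39, 377) = 13.
Divide numerator and denominator by 13: 39/377 = 3/29.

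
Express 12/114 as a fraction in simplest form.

2/19

12 = 2^2 × 3
114 = 2 × 3 × 19
gcd(12, 114) = 2 × 3 = 6.
Divide numerator and denominator by 6: 12/114 = 2/19.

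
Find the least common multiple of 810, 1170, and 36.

21060

810 = 2 × 3^4 × 5
1170 = 2 × 3^2 × 5 × 13
36 = 2^2 × 3^2
LCM(810, 1170, 36) = 2^2 × 3^4 × 5 × 13 = 21060.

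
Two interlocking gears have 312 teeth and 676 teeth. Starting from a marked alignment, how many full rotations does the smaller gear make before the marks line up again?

13 rotations

They are all back at their starting positions together after one LCM of the periods.
312 = 2^3 × 3 × 13
676 = 2^2 × 13^2
LCM(312, 676) = 2^3 × 3 × 13^2 = 4056.
Rotations for period 312: 4056 / 312 = 13.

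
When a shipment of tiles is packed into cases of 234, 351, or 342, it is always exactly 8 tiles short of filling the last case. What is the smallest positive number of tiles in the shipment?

Being 8 short of a full case of size k means N ≡ −8 (mod k), i.e. N + 8 is a multiple of each size.
234 = 2 × 3^2 × 13
351 = 3^3 × 13
342 = 2 × 3^2 × 19
LCM(234, 351, 342) = 2 × 3^3 × 13 × 19 = 13338.
Smallest positive N is 13338 − 8 = 13330.

13330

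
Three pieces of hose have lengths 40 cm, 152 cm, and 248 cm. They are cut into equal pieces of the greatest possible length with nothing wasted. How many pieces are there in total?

55

Piece length = gcd(40, 152, 248).
40 = 2^3 × 5
152 = 2^3 × 19
248 = 2^3 × 31
gcd(40, 152, 248) = 2^3 = 8.
Total pieces = 40/8 + 152/8 + 248/8 = 5 + 19 + 31 = 55.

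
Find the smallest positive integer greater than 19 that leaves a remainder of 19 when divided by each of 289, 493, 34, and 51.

50305

N − 19 must be a common multiple of 289, 493, 34, and 51.
289 = 17^2
493 = 17 × 29
34 = 2 × 17
51 = 3 × 17
LCM(289, 493, 34, 51) = 2 × 3 × 17^2 × 29 = 50286.
Smallest N > 19 is LCM + 19 = 50286 + 19 = 50305.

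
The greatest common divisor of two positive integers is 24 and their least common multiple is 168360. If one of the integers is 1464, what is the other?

For two integers, gcd × lcm = product, so the other is (24 × 168360) / 1464 = 4040640 / 1464 = 2760.

2760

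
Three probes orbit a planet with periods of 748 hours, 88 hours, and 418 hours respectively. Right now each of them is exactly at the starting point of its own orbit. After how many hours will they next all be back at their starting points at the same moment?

They coincide at every common multiple of the periods; the first is the LCM.
748 = 2^2 × 11 × 17
88 = 2^3 × 11
418 = 2 × 11 × 19
LCM(748, 88, 418) = 2^3 × 11 × 17 × 19 = 28424.

28424 hours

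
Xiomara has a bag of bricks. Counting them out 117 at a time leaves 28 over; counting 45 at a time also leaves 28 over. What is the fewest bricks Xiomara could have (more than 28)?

N − 28 must be a common multiple of 117 and 45.
117 = 3^2 × 13
45 = 3^2 × 5
LCM(117, 45) = 3^2 × 5 × 13 = 585.
Smallest N > 28 is LCM + 28 = 585 + 28 = 613.

613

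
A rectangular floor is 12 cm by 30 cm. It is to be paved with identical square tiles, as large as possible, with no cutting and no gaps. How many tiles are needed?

Tile side = gcd(12, 30).
12 = 2^2 × 3
30 = 2 × 3 × 5
gcd(12, 30) = 2 × 3 = 6.
Tiles: (12/6) × (30/6) = 2 × 5 = 10.

10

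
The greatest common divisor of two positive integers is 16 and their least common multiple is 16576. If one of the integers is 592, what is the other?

For two integers, gcd × lcm = product, so the other is (16 × 16576) / 592 = 265216 / 592 = 448.

448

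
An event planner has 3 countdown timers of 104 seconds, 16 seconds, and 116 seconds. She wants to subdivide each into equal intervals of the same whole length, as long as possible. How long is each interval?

The interval must divide each timer length; the longest such is the gcd.
104 = 2^3 × 13
16 = 2^4
116 = 2^2 × 29
gcd(104, 16, 116) = 2^2 = 4.

4 seconds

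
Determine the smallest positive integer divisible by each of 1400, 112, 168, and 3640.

109200

1400 = 2^3 × 5^2 × 7
112 = 2^4 × 7
168 = 2^3 × 3 × 7
3640 = 2^3 × 5 × 7 × 13
LCM(1400, 112, 168, 3640) = 2^4 × 3 × 5^2 × 7 × 13 = 109200.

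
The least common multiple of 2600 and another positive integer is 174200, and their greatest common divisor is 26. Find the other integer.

gcd × lcm = product of the two integers, so the other integer is (26 × 174200) / 2600 = 1742.

1742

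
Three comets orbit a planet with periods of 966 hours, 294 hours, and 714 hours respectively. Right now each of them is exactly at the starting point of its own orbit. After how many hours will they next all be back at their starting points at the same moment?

They coincide at every common multiple of the periods; the first is the LCM.
966 = 2 × 3 × 7 × 23
294 = 2 × 3 × 7^2
714 = 2 × 3 × 7 × 17
LCM(966, 294, 714) = 2 × 3 × 7^2 × 17 × 23 = 114954.

114954 hours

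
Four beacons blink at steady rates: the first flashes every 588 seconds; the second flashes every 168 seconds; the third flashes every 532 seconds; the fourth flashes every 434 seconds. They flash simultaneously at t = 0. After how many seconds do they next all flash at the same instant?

692664 seconds

They coincide at every common multiple of the periods; the first is the LCM.
588 = 2^2 × 3 × 7^2
168 = 2^3 × 3 × 7
532 = 2^2 × 7 × 19
434 = 2 × 7 × 31
LCM(588, 168, 532, 434) = 2^3 × 3 × 7^2 × 19 × 31 = 692664.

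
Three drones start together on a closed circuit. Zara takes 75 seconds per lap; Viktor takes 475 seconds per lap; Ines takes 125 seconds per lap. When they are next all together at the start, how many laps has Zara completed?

95 laps

The first common completion time is the LCM of the periods.
75 = 3 × 5^2
475 = 5^2 × 19
125 = 5^3
LCM(75, 475, 125) = 3 × 5^3 × 19 = 7125.
Laps for period 75: 7125 / 75 = 95.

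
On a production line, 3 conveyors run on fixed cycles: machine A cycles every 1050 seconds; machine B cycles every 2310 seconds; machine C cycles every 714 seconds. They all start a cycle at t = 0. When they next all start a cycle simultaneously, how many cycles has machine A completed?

They are all back at their starting positions together after one LCM of the periods.
1050 = 2 × 3 × 5^2 × 7
2310 = 2 × 3 × 5 × 7 × 11
714 = 2 × 3 × 7 × 17
LCM(1050, 2310, 714) = 2 × 3 × 5^2 × 7 × 11 × 17 = 196350.
Cycles for period 1050: 196350 / 1050 = 187.

187 cycles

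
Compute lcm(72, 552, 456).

72 = 2^3 × 3^2
552 = 2^3 × 3 × 23
456 = 2^3 × 3 × 19
LCM(72, 552, 456) = 2^3 × 3^2 × 19 × 23 = 31464.

31464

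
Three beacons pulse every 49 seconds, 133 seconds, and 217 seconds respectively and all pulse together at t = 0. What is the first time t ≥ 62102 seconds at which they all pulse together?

Joint pulses occur at multiples of LCM(49, 133, 217).
49 = 7^2
133 = 7 × 19
217 = 7 × 31
LCM(49, 133, 217) = 7^2 × 19 × 31 = 28861.
Smallest multiple of 28861 that is ≥ 62102: ⌈62102/28861⌉ × 28861 = 3 × 28861 = 86583.

86583 seconds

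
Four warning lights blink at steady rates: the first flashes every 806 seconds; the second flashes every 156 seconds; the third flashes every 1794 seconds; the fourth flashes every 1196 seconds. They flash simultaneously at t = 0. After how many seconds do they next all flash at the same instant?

We need the least common multiple of the intervals.
806 = 2 × 13 × 31
156 = 2^2 × 3 × 13
1794 = 2 × 3 × 13 × 23
1196 = 2^2 × 13 × 23
LCM(806, 156, 1794, 1196) = 2^2 × 3 × 13 × 23 × 31 = 111228.

111228 seconds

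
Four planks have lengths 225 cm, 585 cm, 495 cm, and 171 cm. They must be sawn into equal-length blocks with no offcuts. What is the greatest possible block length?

This is the greatest common divisor of 225, 585, 495, and 171.
225 = 3^2 × 5^2
585 = 3^2 × 5 × 13
495 = 3^2 × 5 × 11
171 = 3^2 × 19
gcd(225, 585, 495, 171) = 3^2 = 9.

9 cm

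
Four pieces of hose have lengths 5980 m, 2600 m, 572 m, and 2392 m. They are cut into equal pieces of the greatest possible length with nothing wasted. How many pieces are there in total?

222

Piece length = gcd(5980, 2600, 572, 2392).
5980 = 2^2 × 5 × 13 × 23
2600 = 2^3 × 5^2 × 13
572 = 2^2 × 11 × 13
2392 = 2^3 × 13 × 23
gcd(5980, 2600, 572, 2392) = 2^2 × 13 = 52.
Total pieces = 5980/52 + 2600/52 + 572/52 + 2392/52 = 115 + 50 + 11 + 46 = 222.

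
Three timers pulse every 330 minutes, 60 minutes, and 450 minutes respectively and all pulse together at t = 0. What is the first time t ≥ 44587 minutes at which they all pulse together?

Joint pulses occur at multiples of LCM(330, 60, 450).
330 = 2 × 3 × 5 × 11
60 = 2^2 × 3 × 5
450 = 2 × 3^2 × 5^2
LCM(330, 60, 450) = 2^2 × 3^2 × 5^2 × 11 = 9900.
Smallest multiple of 9900 that is ≥ 44587: ⌈44587/9900⌉ × 9900 = 5 × 9900 = 49500.

49500 minutes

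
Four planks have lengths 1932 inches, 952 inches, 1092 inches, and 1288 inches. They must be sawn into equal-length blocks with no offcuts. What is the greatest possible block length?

This is the greatest common divisor of 1932, 952, 1092, and 1288.
1932 = 2^2 × 3 × 7 × 23
952 = 2^3 × 7 × 17
1092 = 2^2 × 3 × 7 × 13
1288 = 2^3 × 7 × 23
gcd(1932, 952, 1092, 1288) = 2^2 × 7 = 28.

28 inches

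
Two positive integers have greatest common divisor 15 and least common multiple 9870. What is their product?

For any two positive integers, gcd × lcm = product = 15 × 9870 = 148050.

148050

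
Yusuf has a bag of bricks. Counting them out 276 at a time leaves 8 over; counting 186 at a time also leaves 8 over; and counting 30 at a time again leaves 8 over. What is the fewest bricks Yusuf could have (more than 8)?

42788

N − 8 must be a common multiple of 276, 186, and 30.
276 = 2^2 × 3 × 23
186 = 2 × 3 × 31
30 = 2 × 3 × 5
LCM(276, 186, 30) = 2^2 × 3 × 5 × 23 × 31 = 42780.
Smallest N > 8 is LCM + 8 = 42780 + 8 = 42788.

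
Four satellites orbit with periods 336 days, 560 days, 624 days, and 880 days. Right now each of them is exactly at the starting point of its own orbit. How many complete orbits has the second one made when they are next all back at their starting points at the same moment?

All finish a whole number of cycles simultaneously at t = LCM of the periods.
336 = 2^4 × 3 × 7
560 = 2^4 × 5 × 7
624 = 2^4 × 3 × 13
880 = 2^4 × 5 × 11
LCM(336, 560, 624, 880) = 2^4 × 3 × 5 × 7 × 11 × 13 = 240240.
Orbits for period 560: 240240 / 560 = 429.

429 orbits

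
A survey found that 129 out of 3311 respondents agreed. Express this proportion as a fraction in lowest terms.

129 = 3 × 43
3311 = 7 × 11 × 43
gcd(129, 3311) = 43.
Divide numerator and denominator by 43: 129/3311 = 3/77.

3/77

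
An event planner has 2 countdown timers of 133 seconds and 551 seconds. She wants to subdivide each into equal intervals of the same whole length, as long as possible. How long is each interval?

19 seconds

By the Euclidean algorithm:
551 = 4 × 133 + 19
133 = 7 × 19 + 0
gcd(133, 551) = 19.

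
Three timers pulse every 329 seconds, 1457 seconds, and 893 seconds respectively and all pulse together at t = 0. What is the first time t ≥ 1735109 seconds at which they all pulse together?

Joint pulses occur at multiples of LCM(329, 1457, 893).
329 = 7 × 47
1457 = 31 × 47
893 = 19 × 47
LCM(329, 1457, 893) = 7 × 19 × 31 × 47 = 193781.
Smallest multiple of 193781 that is ≥ 1735109: ⌈1735109/193781⌉ × 193781 = 9 × 193781 = 1744029.

1744029 seconds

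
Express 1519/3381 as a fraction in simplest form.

31/69

1519 = 7^2 × 31
3381 = 3 × 7^2 × 23
gcd(1519, 3381) = 7^2 = 49.
Divide numerator and denominator by 49: 1519/3381 = 31/69.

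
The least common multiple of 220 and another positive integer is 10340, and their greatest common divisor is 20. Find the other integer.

gcd × lcm = product of the two integers, so the other integer is (20 × 10340) / 220 = 940.

940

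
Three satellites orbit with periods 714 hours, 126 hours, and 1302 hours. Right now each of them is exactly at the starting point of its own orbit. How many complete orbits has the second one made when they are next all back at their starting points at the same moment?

The first common completion time is the LCM of the periods.
714 = 2 × 3 × 7 × 17
126 = 2 × 3^2 × 7
1302 = 2 × 3 × 7 × 31
LCM(714, 126, 1302) = 2 × 3^2 × 7 × 17 × 31 = 66402.
Orbits for period 126: 66402 / 126 = 527.

527 orbits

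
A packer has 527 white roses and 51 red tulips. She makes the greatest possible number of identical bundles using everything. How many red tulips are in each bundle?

3

Number of bundles = gcd(527, 51).
527 = 17 × 31
51 = 3 × 17
gcd(527, 51) = 17.
red tulips per bundle = 51 / 17 = 3.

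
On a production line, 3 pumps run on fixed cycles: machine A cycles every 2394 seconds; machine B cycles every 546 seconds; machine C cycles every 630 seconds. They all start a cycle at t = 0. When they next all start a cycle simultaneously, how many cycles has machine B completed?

285 cycles

The first common completion time is the LCM of the periods.
2394 = 2 × 3^2 × 7 × 19
546 = 2 × 3 × 7 × 13
630 = 2 × 3^2 × 5 × 7
LCM(2394, 546, 630) = 2 × 3^2 × 5 × 7 × 13 × 19 = 155610.
Cycles for period 546: 155610 / 546 = 285.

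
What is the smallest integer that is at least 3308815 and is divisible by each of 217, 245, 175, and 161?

The integer must be a common multiple of 217, 245, 175, and 161, so a multiple of their LCM.
217 = 7 × 31
245 = 5 × 7^2
175 = 5^2 × 7
161 = 7 × 23
LCM(217, 245, 175, 161) = 5^2 × 7^2 × 23 × 31 = 873425.
Smallest multiple of 873425 that is ≥ 3308815: ⌈3308815/873425⌉ × 873425 = 4 × 873425 = 3493700.

3493700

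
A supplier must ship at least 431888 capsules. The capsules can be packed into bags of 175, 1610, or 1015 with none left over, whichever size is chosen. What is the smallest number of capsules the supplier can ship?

The number of capsules must be a common multiple of 175, 1610, and 1015, so a multiple of their LCM.
175 = 5^2 × 7
1610 = 2 × 5 × 7 × 23
1015 = 5 × 7 × 29
LCM(175, 1610, 1015) = 2 × 5^2 × 7 × 23 × 29 = 233450.
Smallest multiple of 233450 that is ≥ 431888: ⌈431888/233450⌉ × 233450 = 2 × 233450 = 466900.

466900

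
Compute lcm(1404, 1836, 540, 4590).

119340

1404 = 2^2 × 3^3 × 13
1836 = 2^2 × 3^3 × 17
540 = 2^2 × 3^3 × 5
4590 = 2 × 3^3 × 5 × 17
LCM(1404, 1836, 540, 4590) = 2^2 × 3^3 × 5 × 13 × 17 = 119340.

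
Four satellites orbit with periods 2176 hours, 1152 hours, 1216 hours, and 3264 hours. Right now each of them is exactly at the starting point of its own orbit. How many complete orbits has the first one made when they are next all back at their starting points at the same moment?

171 orbits

They are all back at their starting positions together after one LCM of the periods.
2176 = 2^7 × 17
1152 = 2^7 × 3^2
1216 = 2^6 × 19
3264 = 2^6 × 3 × 17
LCM(2176, 1152, 1216, 3264) = 2^7 × 3^2 × 17 × 19 = 372096.
Orbits for period 2176: 372096 / 2176 = 171.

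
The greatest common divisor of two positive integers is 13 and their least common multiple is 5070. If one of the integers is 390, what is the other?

169

For two integers, gcd × lcm = product, so the other is (13 × 5070) / 390 = 65910 / 390 = 169.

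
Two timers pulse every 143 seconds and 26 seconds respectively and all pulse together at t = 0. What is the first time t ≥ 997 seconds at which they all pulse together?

Joint pulses occur at multiples of LCM(143, 26).
143 = 11 × 13
26 = 2 × 13
LCM(143, 26) = 2 × 11 × 13 = 286.
Smallest multiple of 286 that is ≥ 997: ⌈997/286⌉ × 286 = 4 × 286 = 1144.

1144 seconds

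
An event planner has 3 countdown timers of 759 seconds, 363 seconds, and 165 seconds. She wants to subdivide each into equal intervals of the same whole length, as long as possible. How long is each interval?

The interval must divide each timer length; the longest such is the gcd.
759 = 3 × 11 × 23
363 = 3 × 11^2
165 = 3 × 5 × 11
gcd(759, 363, 165) = 3 × 11 = 33.

33 seconds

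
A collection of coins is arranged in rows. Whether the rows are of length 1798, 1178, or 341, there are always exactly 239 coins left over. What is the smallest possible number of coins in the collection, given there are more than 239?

N − 239 must be a common multiple of 1798, 1178, and 341.
1798 = 2 × 29 × 31
1178 = 2 × 19 × 31
341 = 11 × 31
LCM(1798, 1178, 341) = 2 × 11 × 19 × 29 × 31 = 375782.
Smallest N > 239 is LCM + 239 = 375782 + 239 = 376021.

376021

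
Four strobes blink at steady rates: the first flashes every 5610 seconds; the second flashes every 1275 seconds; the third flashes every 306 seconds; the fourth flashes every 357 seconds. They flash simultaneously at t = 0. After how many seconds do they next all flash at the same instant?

The first simultaneous occurrence is after LCM of the individual periods.
5610 = 2 × 3 × 5 × 11 × 17
1275 = 3 × 5^2 × 17
306 = 2 × 3^2 × 17
357 = 3 × 7 × 17
LCM(5610, 1275, 306, 357) = 2 × 3^2 × 5^2 × 7 × 11 × 17 = 589050.

589050 seconds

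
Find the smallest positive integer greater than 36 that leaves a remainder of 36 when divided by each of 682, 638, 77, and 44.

N − 36 must be a common multiple of 682, 638, 77, and 44.
682 = 2 × 11 × 31
638 = 2 × 11 × 29
77 = 7 × 11
44 = 2^2 × 11
LCM(682, 638, 77, 44) = 2^2 × 7 × 11 × 29 × 31 = 276892.
Smallest N > 36 is LCM + 36 = 276892 + 36 = 276928.

276928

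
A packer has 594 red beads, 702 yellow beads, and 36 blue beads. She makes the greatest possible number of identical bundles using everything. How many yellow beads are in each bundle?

39

Number of bundles = gcd(594, 702, 36).
594 = 2 × 3^3 × 11
702 = 2 × 3^3 × 13
36 = 2^2 × 3^2
gcd(594, 702, 36) = 2 × 3^2 = 18.
yellow beads per bundle = 702 / 18 = 39.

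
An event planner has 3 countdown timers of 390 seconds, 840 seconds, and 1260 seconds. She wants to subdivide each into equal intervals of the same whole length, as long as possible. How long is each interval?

30 seconds

The interval must divide each timer length; the longest such is the gcd.
390 = 2 × 3 × 5 × 13
840 = 2^3 × 3 × 5 × 7
1260 = 2^2 × 3^2 × 5 × 7
gcd(390, 840, 1260) = 2 × 3 × 5 = 30.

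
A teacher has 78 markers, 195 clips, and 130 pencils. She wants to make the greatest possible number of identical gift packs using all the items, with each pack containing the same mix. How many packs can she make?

13 packs

The pack count must divide each quantity, so the greatest is gcd(78, 195, 130).
78 = 2 × 3 × 13
195 = 3 × 5 × 13
130 = 2 × 5 × 13
gcd(78, 195, 130) = 13.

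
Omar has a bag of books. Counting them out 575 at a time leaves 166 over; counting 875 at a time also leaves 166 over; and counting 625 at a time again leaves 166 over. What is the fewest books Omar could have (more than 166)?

N − 166 must be a common multiple of 575, 875, and 625.
575 = 5^2 × 23
875 = 5^3 × 7
625 = 5^4
LCM(575, 875, 625) = 5^4 × 7 × 23 = 100625.
Smallest N > 166 is LCM + 166 = 100625 + 166 = 100791.

100791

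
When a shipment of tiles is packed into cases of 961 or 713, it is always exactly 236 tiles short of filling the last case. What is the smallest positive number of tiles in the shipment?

21867

Being 236 short of a full case of size k means N ≡ −236 (mod k), i.e. N + 236 is a multiple of each size.
961 = 31^2
713 = 23 × 31
LCM(961, 713) = 23 × 31^2 = 22103.
Smallest positive N is 22103 − 236 = 21867.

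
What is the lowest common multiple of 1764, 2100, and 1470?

44100

1764 = 2^2 × 3^2 × 7^2
2100 = 2^2 × 3 × 5^2 × 7
1470 = 2 × 3 × 5 × 7^2
LCM(1764, 2100, 1470) = 2^2 × 3^2 × 5^2 × 7^2 = 44100.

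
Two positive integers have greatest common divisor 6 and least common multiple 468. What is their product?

2808

For any two positive integers, gcd × lcm = product = 6 × 468 = 2808.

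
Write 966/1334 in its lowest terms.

21/29

966 = 2 × 3 × 7 × 23
1334 = 2 × 23 × 29
gcd(966, 1334) = 2 × 23 = 46.
Divide numerator and denominator by 46: 966/1334 = 21/29.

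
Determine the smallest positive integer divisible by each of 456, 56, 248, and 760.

456 = 2^3 × 3 × 19
56 = 2^3 × 7
248 = 2^3 × 31
760 = 2^3 × 5 × 19
LCM(456, 56, 248, 760) = 2^3 × 3 × 5 × 7 × 19 × 31 = 494760.

494760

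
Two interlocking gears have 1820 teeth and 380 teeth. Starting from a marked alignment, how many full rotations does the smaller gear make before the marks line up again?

All finish a whole number of cycles simultaneously at t = LCM of the periods.
1820 = 2^2 × 5 × 7 × 13
380 = 2^2 × 5 × 19
LCM(1820, 380) = 2^2 × 5 × 7 × 13 × 19 = 34580.
Rotations for period 380: 34580 / 380 = 91.

91 rotations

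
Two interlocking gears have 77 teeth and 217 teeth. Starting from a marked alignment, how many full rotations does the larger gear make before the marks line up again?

11 rotations

The first common completion time is the LCM of the periods.
77 = 7 × 11
217 = 7 × 31
LCM(77, 217) = 7 × 11 × 31 = 2387.
Rotations for period 217: 2387 / 217 = 11.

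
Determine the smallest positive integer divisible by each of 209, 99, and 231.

13167

209 = 11 × 19
99 = 3^2 × 11
231 = 3 × 7 × 11
LCM(209, 99, 231) = 3^2 × 7 × 11 × 19 = 13167.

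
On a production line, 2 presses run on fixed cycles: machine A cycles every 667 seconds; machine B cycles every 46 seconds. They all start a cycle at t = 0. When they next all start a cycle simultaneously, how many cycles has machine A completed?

They are all back at their starting positions together after one LCM of the periods.
667 = 23 × 29
46 = 2 × 23
LCM(667, 46) = 2 × 23 × 29 = 1334.
Cycles for period 667: 1334 / 667 = 2.

2 cycles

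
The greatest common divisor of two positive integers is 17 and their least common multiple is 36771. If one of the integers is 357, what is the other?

For two integers, gcd × lcm = product, so the other is (17 × 36771) / 357 = 625107 / 357 = 1751.

1751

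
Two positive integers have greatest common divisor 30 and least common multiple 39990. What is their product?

1199700

For any two positive integers, gcd × lcm = product = 30 × 39990 = 1199700.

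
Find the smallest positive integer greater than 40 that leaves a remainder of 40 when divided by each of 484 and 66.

N − 40 must be a common multiple of 484 and 66.
484 = 2^2 × 11^2
66 = 2 × 3 × 11
LCM(484, 66) = 2^2 × 3 × 11^2 = 1452.
Smallest N > 40 is LCM + 40 = 1452 + 40 = 1492.

1492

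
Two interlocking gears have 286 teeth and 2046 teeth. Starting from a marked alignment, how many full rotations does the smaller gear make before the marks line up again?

93 rotations

All finish a whole number of cycles simultaneously at t = LCM of the periods.
286 = 2 × 11 × 13
2046 = 2 × 3 × 11 × 31
LCM(286, 2046) = 2 × 3 × 11 × 13 × 31 = 26598.
Rotations for period 286: 26598 / 286 = 93.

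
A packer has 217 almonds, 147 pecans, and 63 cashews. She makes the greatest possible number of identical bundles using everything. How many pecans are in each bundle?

Number of bundles = gcd(217, 147, 63).
217 = 7 × 31
147 = 3 × 7^2
63 = 3^2 × 7
gcd(217, 147, 63) = 7.
pecans per bundle = 147 / 7 = 21.

21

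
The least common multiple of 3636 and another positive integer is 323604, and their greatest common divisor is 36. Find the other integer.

gcd × lcm = product of the two integers, so the other integer is (36 × 323604) / 3636 = 3204.

3204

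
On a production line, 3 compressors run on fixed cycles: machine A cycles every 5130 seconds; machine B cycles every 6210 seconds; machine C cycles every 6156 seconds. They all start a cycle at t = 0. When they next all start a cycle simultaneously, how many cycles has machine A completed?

138 cycles

The first common completion time is the LCM of the periods.
5130 = 2 × 3^3 × 5 × 19
6210 = 2 × 3^3 × 5 × 23
6156 = 2^2 × 3^4 × 19
LCM(5130, 6210, 6156) = 2^2 × 3^4 × 5 × 19 × 23 = 707940.
Cycles for period 5130: 707940 / 5130 = 138.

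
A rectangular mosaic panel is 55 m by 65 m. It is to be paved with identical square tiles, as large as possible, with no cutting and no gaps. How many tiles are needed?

Tile side = gcd(55, 65).
55 = 5 × 11
65 = 5 × 13
gcd(55, 65) = 5.
Tiles: (55/5) × (65/5) = 11 × 13 = 143.

143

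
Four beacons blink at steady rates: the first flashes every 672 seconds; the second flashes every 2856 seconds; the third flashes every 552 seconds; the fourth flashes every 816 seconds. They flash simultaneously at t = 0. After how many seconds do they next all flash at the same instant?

262752 seconds

They coincide at every common multiple of the periods; the first is the LCM.
672 = 2^5 × 3 × 7
2856 = 2^3 × 3 × 7 × 17
552 = 2^3 × 3 × 23
816 = 2^4 × 3 × 17
LCM(672, 2856, 552, 816) = 2^5 × 3 × 7 × 17 × 23 = 262752.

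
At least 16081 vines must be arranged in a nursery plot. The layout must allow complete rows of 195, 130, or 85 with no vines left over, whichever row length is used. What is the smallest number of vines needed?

19890

The number of vines must be a common multiple of 195, 130, and 85, so a multiple of their LCM.
195 = 3 × 5 × 13
130 = 2 × 5 × 13
85 = 5 × 17
LCM(195, 130, 85) = 2 × 3 × 5 × 13 × 17 = 6630.
Smallest multiple of 6630 that is ≥ 16081: ⌈16081/6630⌉ × 6630 = 3 × 6630 = 19890.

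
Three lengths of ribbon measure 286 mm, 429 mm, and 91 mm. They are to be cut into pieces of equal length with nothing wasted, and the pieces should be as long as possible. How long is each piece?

The greatest length dividing all of 286, 429, and 91 is their gcd.
286 = 2 × 11 × 13
429 = 3 × 11 × 13
91 = 7 × 13
gcd(286, 429, 91) = 13.

13 mm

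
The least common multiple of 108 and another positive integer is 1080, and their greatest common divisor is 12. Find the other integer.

120

gcd × lcm = product of the two integers, so the other integer is (12 × 1080) / 108 = 120.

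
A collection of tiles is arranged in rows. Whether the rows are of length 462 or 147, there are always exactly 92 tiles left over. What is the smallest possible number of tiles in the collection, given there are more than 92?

3326

N − 92 must be a common multiple of 462 and 147.
462 = 2 × 3 × 7 × 11
147 = 3 × 7^2
LCM(462, 147) = 2 × 3 × 7^2 × 11 = 3234.
Smallest N > 92 is LCM + 92 = 3234 + 92 = 3326.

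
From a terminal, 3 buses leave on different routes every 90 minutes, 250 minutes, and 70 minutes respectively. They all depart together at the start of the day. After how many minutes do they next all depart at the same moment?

They coincide at every common multiple of the periods; the first is the LCM.
90 = 2 × 3^2 × 5
250 = 2 × 5^3
70 = 2 × 5 × 7
LCM(90, 250, 70) = 2 × 3^2 × 5^3 × 7 = 15750.

15750 minutes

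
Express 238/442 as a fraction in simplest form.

7/13

238 = 2 × 7 × 17
442 = 2 × 13 × 17
gcd(238, 442) = 2 × 17 = 34.
Divide numerator and denominator by 34: 238/442 = 7/13.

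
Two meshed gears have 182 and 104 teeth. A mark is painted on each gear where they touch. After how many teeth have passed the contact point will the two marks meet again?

The first simultaneous occurrence is after LCM of the individual periods.
182 = 2 × 7 × 13
104 = 2^3 × 13
LCM(182, 104) = 2^3 × 7 × 13 = 728.

728 teeth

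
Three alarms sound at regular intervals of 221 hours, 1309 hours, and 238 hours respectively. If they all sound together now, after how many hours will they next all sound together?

34034 hours

We need the least common multiple of the intervals.
221 = 13 × 17
1309 = 7 × 11 × 17
238 = 2 × 7 × 17
LCM(221, 1309, 238) = 2 × 7 × 11 × 13 × 17 = 34034.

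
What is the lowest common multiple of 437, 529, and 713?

437 = 19 × 23
529 = 23^2
713 = 23 × 31
LCM(437, 529, 713) = 19 × 23^2 × 31 = 311581.

311581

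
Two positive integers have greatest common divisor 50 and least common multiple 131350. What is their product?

For any two positive integers, gcd × lcm = product = 50 × 131350 = 6567500.

6567500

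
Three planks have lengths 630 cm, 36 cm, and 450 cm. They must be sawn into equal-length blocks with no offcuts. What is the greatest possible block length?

18 cm

The block length must divide every plank, so the greatest is gcd(630, 36, 450).
630 = 2 × 3^2 × 5 × 7
36 = 2^2 × 3^2
450 = 2 × 3^2 × 5^2
gcd(630, 36, 450) = 2 × 3^2 = 18.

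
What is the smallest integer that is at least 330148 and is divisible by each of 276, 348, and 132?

352176

The integer must be a common multiple of 276, 348, and 132, so a multiple of their LCM.
276 = 2^2 × 3 × 23
348 = 2^2 × 3 × 29
132 = 2^2 × 3 × 11
LCM(276, 348, 132) = 2^2 × 3 × 11 × 23 × 29 = 88044.
Smallest multiple of 88044 that is ≥ 330148: ⌈330148/88044⌉ × 88044 = 4 × 88044 = 352176.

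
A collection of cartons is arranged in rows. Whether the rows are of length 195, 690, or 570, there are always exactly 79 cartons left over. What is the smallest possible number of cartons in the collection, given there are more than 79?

N − 79 must be a common multiple of 195, 690, and 570.
195 = 3 × 5 × 13
690 = 2 × 3 × 5 × 23
570 = 2 × 3 × 5 × 19
LCM(195, 690, 570) = 2 × 3 × 5 × 13 × 19 × 23 = 170430.
Smallest N > 79 is LCM + 79 = 170430 + 79 = 170509.

170509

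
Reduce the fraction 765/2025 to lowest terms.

765 = 3^2 × 5 × 17
2025 = 3^4 × 5^2
gcd(765, 2025) = 3^2 × 5 = 45.
Divide numerator and denominator by 45: 765/2025 = 17/45.

17/45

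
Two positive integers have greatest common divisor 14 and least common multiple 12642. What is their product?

176988

For any two positive integers, gcd × lcm = product = 14 × 12642 = 176988.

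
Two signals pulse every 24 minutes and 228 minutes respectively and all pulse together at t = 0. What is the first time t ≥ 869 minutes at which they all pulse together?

Joint pulses occur at multiples of LCM(24, 228).
24 = 2^3 × 3
228 = 2^2 × 3 × 19
LCM(24, 228) = 2^3 × 3 × 19 = 456.
Smallest multiple of 456 that is ≥ 869: ⌈869/456⌉ × 456 = 2 × 456 = 912.

912 minutes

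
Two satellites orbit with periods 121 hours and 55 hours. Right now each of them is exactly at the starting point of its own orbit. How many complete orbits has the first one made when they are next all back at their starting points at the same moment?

5 orbits

They are all back at their starting positions together after one LCM of the periods.
121 = 11^2
55 = 5 × 11
LCM(121, 55) = 5 × 11^2 = 605.
Orbits for period 121: 605 / 121 = 5.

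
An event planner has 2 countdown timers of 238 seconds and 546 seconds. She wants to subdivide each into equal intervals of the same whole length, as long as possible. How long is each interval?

14 seconds

The interval must divide each timer length; the longest such is the gcd.
238 = 2 × 7 × 17
546 = 2 × 3 × 7 × 13
gcd(238, 546) = 2 × 7 = 14.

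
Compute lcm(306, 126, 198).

306 = 2 × 3^2 × 17
126 = 2 × 3^2 × 7
198 = 2 × 3^2 × 11
LCM(306, 126, 198) = 2 × 3^2 × 7 × 11 × 17 = 23562.

23562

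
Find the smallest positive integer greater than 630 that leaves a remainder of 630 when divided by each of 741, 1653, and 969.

N − 630 must be a common multiple of 741, 1653, and 969.
741 = 3 × 13 × 19
1653 = 3 × 19 × 29
969 = 3 × 17 × 19
LCM(741, 1653, 969) = 3 × 13 × 17 × 19 × 29 = 365313.
Smallest N > 630 is LCM + 630 = 365313 + 630 = 365943.

365943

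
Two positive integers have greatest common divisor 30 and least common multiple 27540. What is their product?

826200

For any two positive integers, gcd × lcm = product = 30 × 27540 = 826200.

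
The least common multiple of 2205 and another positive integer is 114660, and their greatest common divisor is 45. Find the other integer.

gcd × lcm = product of the two integers, so the other integer is (45 × 114660) / 2205 = 2340.

2340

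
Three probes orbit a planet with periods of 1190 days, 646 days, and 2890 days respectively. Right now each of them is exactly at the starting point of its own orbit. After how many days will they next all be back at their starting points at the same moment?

The first simultaneous occurrence is after LCM of the individual periods.
1190 = 2 × 5 × 7 × 17
646 = 2 × 17 × 19
2890 = 2 × 5 × 17^2
LCM(1190, 646, 2890) = 2 × 5 × 7 × 17^2 × 19 = 384370.

384370 days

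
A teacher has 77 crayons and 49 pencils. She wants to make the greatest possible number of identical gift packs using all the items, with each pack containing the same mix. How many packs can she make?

7 packs

The pack count must divide each quantity, so the greatest is gcd(77, 49).
77 = 7 × 11
49 = 7^2
gcd(77, 49) = 7.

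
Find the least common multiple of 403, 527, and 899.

198679

403 = 13 × 31
527 = 17 × 31
899 = 29 × 31
LCM(403, 527, 899) = 13 × 17 × 29 × 31 = 198679.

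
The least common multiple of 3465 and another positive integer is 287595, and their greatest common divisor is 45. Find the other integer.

gcd × lcm = product of the two integers, so the other integer is (45 × 287595) / 3465 = 3735.

3735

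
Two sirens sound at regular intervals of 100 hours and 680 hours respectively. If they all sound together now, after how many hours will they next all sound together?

They coincide at every common multiple of the periods; the first is the LCM.
100 = 2^2 × 5^2
680 = 2^3 × 5 × 17
LCM(100, 680) = 2^3 × 5^2 × 17 = 3400.

3400 hours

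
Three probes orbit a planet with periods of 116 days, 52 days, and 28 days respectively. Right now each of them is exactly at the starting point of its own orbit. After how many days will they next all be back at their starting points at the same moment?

The first simultaneous occurrence is after LCM of the individual periods.
116 = 2^2 × 29
52 = 2^2 × 13
28 = 2^2 × 7
LCM(116, 52, 28) = 2^2 × 7 × 13 × 29 = 10556.

10556 days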